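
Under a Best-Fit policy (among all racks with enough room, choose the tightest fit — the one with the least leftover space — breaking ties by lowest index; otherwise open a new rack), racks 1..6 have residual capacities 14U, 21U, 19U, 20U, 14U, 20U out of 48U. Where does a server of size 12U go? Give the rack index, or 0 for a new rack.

Racks with room: rack 1 (14U), rack 2 (21U), rack 3 (19U), rack 4 (20U), rack 5 (14U), rack 6 (20U).
Tightest fit is rack 1 with 14U free.

1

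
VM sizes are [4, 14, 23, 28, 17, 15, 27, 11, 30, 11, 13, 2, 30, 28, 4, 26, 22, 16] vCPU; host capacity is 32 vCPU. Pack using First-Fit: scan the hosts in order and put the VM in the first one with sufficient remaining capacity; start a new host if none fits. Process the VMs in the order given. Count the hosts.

Put 4 vCPU in host 1; 28 vCPU remain.
Put 14 vCPU in host 1; 14 vCPU remain.
Put 23 vCPU in host 2; 9 vCPU remain.
Put 28 vCPU in host 3; 4 vCPU remain.
Put 17 vCPU in host 4; 15 vCPU remain.
Put 15 vCPU in host 4; 0 vCPU remain.
Put 27 vCPU in host 5; 5 vCPU remain.
Put 11 vCPU in host 1; 3 vCPU remain.
Put 30 vCPU in host 6; 2 vCPU remain.
Put 11 vCPU in host 7; 21 vCPU remain.
Put 13 vCPU in host 7; 8 vCPU remain.
Put 2 vCPU in host 1; 1 vCPU remain.
Put 30 vCPU in host 8; 2 vCPU remain.
Put 28 vCPU in host 9; 4 vCPU remain.
Put 4 vCPU in host 2; 5 vCPU remain.
Put 26 vCPU in host 10; 6 vCPU remain.
Put 22 vCPU in host 11; 10 vCPU remain.
Put 16 vCPU in host 12; 16 vCPU remain.

12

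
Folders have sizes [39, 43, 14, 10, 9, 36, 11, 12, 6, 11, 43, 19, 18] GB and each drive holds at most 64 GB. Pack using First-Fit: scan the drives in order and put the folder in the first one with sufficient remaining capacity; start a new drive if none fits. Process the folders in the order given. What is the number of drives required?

5

39 GB → drive 1 (remaining 25 GB)
43 GB → drive 2 (remaining 21 GB)
14 GB → drive 1 (remaining 11 GB)
10 GB → drive 1 (remaining 1 GB)
9 GB → drive 2 (remaining 12 GB)
36 GB → drive 3 (remaining 28 GB)
11 GB → drive 2 (remaining 1 GB)
12 GB → drive 3 (remaining 16 GB)
6 GB → drive 3 (remaining 10 GB)
11 GB → drive 4 (remaining 53 GB)
43 GB → drive 4 (remaining 10 GB)
19 GB → drive 5 (remaining 45 GB)
18 GB → drive 5 (remaining 27 GB)
Final drives: [39,14,10] [43,9,11] [36,12,6] [11,43] [19,18].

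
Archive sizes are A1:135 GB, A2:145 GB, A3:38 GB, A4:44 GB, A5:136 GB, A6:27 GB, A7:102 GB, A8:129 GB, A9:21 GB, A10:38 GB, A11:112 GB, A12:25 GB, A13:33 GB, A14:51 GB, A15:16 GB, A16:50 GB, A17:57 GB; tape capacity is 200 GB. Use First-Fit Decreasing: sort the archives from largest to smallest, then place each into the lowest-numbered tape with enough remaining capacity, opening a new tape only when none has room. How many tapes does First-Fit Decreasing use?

6 tapes

Sorted descending: 145, 136, 135, 129, 112, 102, 57, 51, 50, 44, 38, 38, 33, 27, 25, 21, 16.
145 GB → tape 1 (remaining 55 GB)
136 GB → tape 2 (remaining 64 GB)
135 GB → tape 3 (remaining 65 GB)
129 GB → tape 4 (remaining 71 GB)
112 GB → tape 5 (remaining 88 GB)
102 GB → tape 6 (remaining 98 GB)
57 GB → tape 2 (remaining 7 GB)
51 GB → tape 1 (remaining 4 GB)
50 GB → tape 3 (remaining 15 GB)
44 GB → tape 4 (remaining 27 GB)
38 GB → tape 5 (remaining 50 GB)
38 GB → tape 5 (remaining 12 GB)
33 GB → tape 6 (remaining 65 GB)
27 GB → tape 4 (remaining 0 GB)
25 GB → tape 6 (remaining 40 GB)
21 GB → tape 6 (remaining 19 GB)
16 GB → tape 6 (remaining 3 GB)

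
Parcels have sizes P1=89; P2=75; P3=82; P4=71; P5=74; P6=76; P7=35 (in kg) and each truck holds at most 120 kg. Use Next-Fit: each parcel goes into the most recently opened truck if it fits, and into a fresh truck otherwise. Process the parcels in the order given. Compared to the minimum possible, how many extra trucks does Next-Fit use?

Next-Fit: [89] [75] [82] [71] [74] [76,35] → 6 trucks.
6 parcels exceed 60 kg (half the capacity), and no two of those can share a truck, so at least 6 trucks are needed.
So 6 is already optimal.

0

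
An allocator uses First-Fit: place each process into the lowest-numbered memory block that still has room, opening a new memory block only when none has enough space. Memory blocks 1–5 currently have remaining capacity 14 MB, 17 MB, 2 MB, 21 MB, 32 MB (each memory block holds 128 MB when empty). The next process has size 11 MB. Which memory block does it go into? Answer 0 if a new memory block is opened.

Memory blocks with room: memory block 1 (14 MB), memory block 2 (17 MB), memory block 4 (21 MB), memory block 5 (32 MB).
The first with room is memory block 1.

1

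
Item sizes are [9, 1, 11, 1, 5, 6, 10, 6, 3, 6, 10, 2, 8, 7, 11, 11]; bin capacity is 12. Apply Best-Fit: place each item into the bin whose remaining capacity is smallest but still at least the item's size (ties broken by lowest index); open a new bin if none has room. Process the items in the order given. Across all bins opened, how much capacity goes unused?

25

bin 1: place 9, 3 left
bin 1: place 1, 2 left
bin 2: place 11, 1 left
bin 2: place 1, 0 left
bin 3: place 5, 7 left
bin 3: place 6, 1 left
bin 4: place 10, 2 left
bin 5: place 6, 6 left
bin 5: place 3, 3 left
bin 6: place 6, 6 left
bin 7: place 10, 2 left
bin 1: place 2, 0 left
bin 8: place 8, 4 left
bin 9: place 7, 5 left
bin 10: place 11, 1 left
bin 11: place 11, 1 left
11 bins × 12 = 132; used 107; unused 25.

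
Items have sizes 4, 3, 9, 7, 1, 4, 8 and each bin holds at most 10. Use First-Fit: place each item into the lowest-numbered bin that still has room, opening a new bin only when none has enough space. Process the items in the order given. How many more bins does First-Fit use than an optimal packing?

1

First-Fit: [4,3,1] [9] [7] [4] [8] → 5 bins.
Total size 36; any packing needs at least ⌈36/10⌉ = 4 bins.
An optimal packing achieves that bound: [9,1] [8] [7,3] [4,4] → 4 bins.
Excess: 5 − 4 = 1.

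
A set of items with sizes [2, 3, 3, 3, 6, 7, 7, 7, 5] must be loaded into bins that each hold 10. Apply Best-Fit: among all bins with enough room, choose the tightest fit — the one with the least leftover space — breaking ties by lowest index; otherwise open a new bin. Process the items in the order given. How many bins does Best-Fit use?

6 bins

2 → bin 1 (remaining 8)
3 → bin 1 (remaining 5)
3 → bin 1 (remaining 2)
3 → bin 2 (remaining 7)
6 → bin 2 (remaining 1)
7 → bin 3 (remaining 3)
7 → bin 4 (remaining 3)
7 → bin 5 (remaining 3)
5 → bin 6 (remaining 5)
Final bins: [2,3,3] [3,6] [7] [7] [7] [5].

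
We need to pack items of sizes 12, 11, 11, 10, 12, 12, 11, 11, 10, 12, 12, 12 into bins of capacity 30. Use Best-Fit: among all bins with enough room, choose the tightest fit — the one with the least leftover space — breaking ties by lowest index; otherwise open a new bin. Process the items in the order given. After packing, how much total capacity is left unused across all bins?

44

Put 12 in bin 1; 18 remain.
Put 11 in bin 1; 7 remain.
Put 11 in bin 2; 19 remain.
Put 10 in bin 2; 9 remain.
Put 12 in bin 3; 18 remain.
Put 12 in bin 3; 6 remain.
Put 11 in bin 4; 19 remain.
Put 11 in bin 4; 8 remain.
Put 10 in bin 5; 20 remain.
Put 12 in bin 5; 8 remain.
Put 12 in bin 6; 18 remain.
Put 12 in bin 6; 6 remain.
6 bins × 30 = 180; used 136; unused 44.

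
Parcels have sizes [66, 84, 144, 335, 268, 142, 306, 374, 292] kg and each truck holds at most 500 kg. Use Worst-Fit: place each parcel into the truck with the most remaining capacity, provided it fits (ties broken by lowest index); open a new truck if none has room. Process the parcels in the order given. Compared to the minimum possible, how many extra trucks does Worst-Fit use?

Worst-Fit: [66,84,144] [335] [268,142] [306] [374] [292] → 6 trucks.
Total size 2011 kg; any packing needs at least ⌈2011/500⌉ = 5 trucks.
An optimal packing achieves that bound: [374,84] [335,144] [306,142] [292,66] [268] → 5 trucks.
Excess: 6 − 5 = 1.

1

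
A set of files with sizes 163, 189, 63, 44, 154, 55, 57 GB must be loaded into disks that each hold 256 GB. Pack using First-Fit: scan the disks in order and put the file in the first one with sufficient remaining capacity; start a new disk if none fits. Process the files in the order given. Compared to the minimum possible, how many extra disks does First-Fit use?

First-Fit: [163,63] [189,44] [154,55] [57] → 4 disks.
Total size 725 GB; any packing needs at least ⌈725/256⌉ = 3 disks.
An optimal packing achieves that bound: [189,63] [163,57] [154,55,44] → 3 disks.
Excess: 4 − 3 = 1.

1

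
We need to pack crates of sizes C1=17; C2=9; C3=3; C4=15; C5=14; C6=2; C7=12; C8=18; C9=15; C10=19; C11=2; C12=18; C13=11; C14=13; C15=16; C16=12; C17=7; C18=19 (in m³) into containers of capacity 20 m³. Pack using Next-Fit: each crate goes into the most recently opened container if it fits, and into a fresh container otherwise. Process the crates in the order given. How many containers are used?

14 containers

Put C1 (17 m³) in container 1; 3 m³ remain.
Put C2 (9 m³) in container 2; 11 m³ remain.
Put C3 (3 m³) in container 2; 8 m³ remain.
Put C4 (15 m³) in container 3; 5 m³ remain.
Put C5 (14 m³) in container 4; 6 m³ remain.
Put C6 (2 m³) in container 4; 4 m³ remain.
Put C7 (12 m³) in container 5; 8 m³ remain.
Put C8 (18 m³) in container 6; 2 m³ remain.
Put C9 (15 m³) in container 7; 5 m³ remain.
Put C10 (19 m³) in container 8; 1 m³ remain.
Put C11 (2 m³) in container 9; 18 m³ remain.
Put C12 (18 m³) in container 9; 0 m³ remain.
Put C13 (11 m³) in container 10; 9 m³ remain.
Put C14 (13 m³) in container 11; 7 m³ remain.
Put C15 (16 m³) in container 12; 4 m³ remain.
Put C16 (12 m³) in container 13; 8 m³ remain.
Put C17 (7 m³) in container 13; 1 m³ remain.
Put C18 (19 m³) in container 14; 1 m³ remain.
Final containers: [17] [9,3] [15] [14,2] [12] [18] [15] [19] [2,18] [11] [13] [16] [12,7] [19].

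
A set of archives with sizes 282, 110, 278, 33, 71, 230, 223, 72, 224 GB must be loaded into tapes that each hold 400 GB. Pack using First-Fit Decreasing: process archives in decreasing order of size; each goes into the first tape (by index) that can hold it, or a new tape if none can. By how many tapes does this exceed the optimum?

0

First-Fit Decreasing: [282,110] [278,72,33] [230,71] [224] [223] → 5 tapes.
5 archives exceed 200 GB (half the capacity), and no two of those can share a tape, so at least 5 tapes are needed.
So 5 is already optimal.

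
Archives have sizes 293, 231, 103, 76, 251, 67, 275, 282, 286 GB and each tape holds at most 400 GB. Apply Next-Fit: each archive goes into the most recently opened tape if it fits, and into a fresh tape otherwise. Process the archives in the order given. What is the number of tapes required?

293 GB → tape 1 (remaining 107 GB)
231 GB → tape 2 (remaining 169 GB)
103 GB → tape 2 (remaining 66 GB)
76 GB → tape 3 (remaining 324 GB)
251 GB → tape 3 (remaining 73 GB)
67 GB → tape 3 (remaining 6 GB)
275 GB → tape 4 (remaining 125 GB)
282 GB → tape 5 (remaining 118 GB)
286 GB → tape 6 (remaining 114 GB)
Final tapes: [293] [231,103] [76,251,67] [275] [282] [286].

6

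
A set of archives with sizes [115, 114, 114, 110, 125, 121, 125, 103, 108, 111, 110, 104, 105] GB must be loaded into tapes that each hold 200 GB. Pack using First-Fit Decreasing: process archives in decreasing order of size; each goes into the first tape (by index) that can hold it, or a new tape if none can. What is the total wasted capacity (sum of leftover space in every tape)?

1135

Sorted descending: 125, 125, 121, 115, 114, 114, 111, 110, 110, 108, 105, 104, 103.
Put 125 GB in tape 1; 75 GB remain.
Put 125 GB in tape 2; 75 GB remain.
Put 121 GB in tape 3; 79 GB remain.
Put 115 GB in tape 4; 85 GB remain.
Put 114 GB in tape 5; 86 GB remain.
Put 114 GB in tape 6; 86 GB remain.
Put 111 GB in tape 7; 89 GB remain.
Put 110 GB in tape 8; 90 GB remain.
Put 110 GB in tape 9; 90 GB remain.
Put 108 GB in tape 10; 92 GB remain.
Put 105 GB in tape 11; 95 GB remain.
Put 104 GB in tape 12; 96 GB remain.
Put 103 GB in tape 13; 97 GB remain.
13 tapes × 200 GB = 2600 GB; used 1465 GB; unused 1135 GB.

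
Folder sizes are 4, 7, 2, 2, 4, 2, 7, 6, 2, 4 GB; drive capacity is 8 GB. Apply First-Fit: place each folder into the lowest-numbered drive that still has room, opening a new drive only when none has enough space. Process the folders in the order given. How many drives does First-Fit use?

drive 1: place 4 GB, 4 GB left
drive 2: place 7 GB, 1 GB left
drive 1: place 2 GB, 2 GB left
drive 1: place 2 GB, 0 GB left
drive 3: place 4 GB, 4 GB left
drive 3: place 2 GB, 2 GB left
drive 4: place 7 GB, 1 GB left
drive 5: place 6 GB, 2 GB left
drive 3: place 2 GB, 0 GB left
drive 6: place 4 GB, 4 GB left
Final drives: [4,2,2] [7] [4,2,2] [7] [6] [4].

6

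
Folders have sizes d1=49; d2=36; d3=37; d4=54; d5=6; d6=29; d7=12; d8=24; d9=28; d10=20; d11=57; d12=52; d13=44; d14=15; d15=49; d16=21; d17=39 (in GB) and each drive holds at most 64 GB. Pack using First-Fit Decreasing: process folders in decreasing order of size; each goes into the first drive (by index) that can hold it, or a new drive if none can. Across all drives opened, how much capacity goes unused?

Sorted descending: 57, 54, 52, 49, 49, 44, 39, 37, 36, 29, 28, 24, 21, 20, 15, 12, 6.
Put 57 GB in drive 1; 7 GB remain.
Put 54 GB in drive 2; 10 GB remain.
Put 52 GB in drive 3; 12 GB remain.
Put 49 GB in drive 4; 15 GB remain.
Put 49 GB in drive 5; 15 GB remain.
Put 44 GB in drive 6; 20 GB remain.
Put 39 GB in drive 7; 25 GB remain.
Put 37 GB in drive 8; 27 GB remain.
Put 36 GB in drive 9; 28 GB remain.
Put 29 GB in drive 10; 35 GB remain.
Put 28 GB in drive 9; 0 GB remain.
Put 24 GB in drive 7; 1 GB remain.
Put 21 GB in drive 8; 6 GB remain.
Put 20 GB in drive 6; 0 GB remain.
Put 15 GB in drive 4; 0 GB remain.
Put 12 GB in drive 3; 0 GB remain.
Put 6 GB in drive 1; 1 GB remain.
10 drives × 64 GB = 640 GB; used 572 GB; unused 68 GB.

68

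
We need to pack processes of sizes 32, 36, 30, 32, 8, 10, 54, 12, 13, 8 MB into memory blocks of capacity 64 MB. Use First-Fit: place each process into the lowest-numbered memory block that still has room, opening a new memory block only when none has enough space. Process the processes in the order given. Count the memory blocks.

4

memory block 1: place 32 MB, 32 MB left
memory block 2: place 36 MB, 28 MB left
memory block 1: place 30 MB, 2 MB left
memory block 3: place 32 MB, 32 MB left
memory block 2: place 8 MB, 20 MB left
memory block 2: place 10 MB, 10 MB left
memory block 4: place 54 MB, 10 MB left
memory block 3: place 12 MB, 20 MB left
memory block 3: place 13 MB, 7 MB left
memory block 2: place 8 MB, 2 MB left
Final memory blocks: [32,30] [36,8,10,8] [32,12,13] [54].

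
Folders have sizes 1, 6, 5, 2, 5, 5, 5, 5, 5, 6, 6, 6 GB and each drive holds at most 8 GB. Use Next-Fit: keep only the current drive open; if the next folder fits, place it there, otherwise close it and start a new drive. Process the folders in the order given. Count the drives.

1 GB → drive 1 (remaining 7 GB)
6 GB → drive 1 (remaining 1 GB)
5 GB → drive 2 (remaining 3 GB)
2 GB → drive 2 (remaining 1 GB)
5 GB → drive 3 (remaining 3 GB)
5 GB → drive 4 (remaining 3 GB)
5 GB → drive 5 (remaining 3 GB)
5 GB → drive 6 (remaining 3 GB)
5 GB → drive 7 (remaining 3 GB)
6 GB → drive 8 (remaining 2 GB)
6 GB → drive 9 (remaining 2 GB)
6 GB → drive 10 (remaining 2 GB)

10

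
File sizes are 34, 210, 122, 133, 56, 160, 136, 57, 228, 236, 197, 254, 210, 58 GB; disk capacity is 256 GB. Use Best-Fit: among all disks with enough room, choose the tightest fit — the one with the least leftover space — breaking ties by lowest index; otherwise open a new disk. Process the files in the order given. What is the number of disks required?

9

disk 1: place 34 GB, 222 GB left
disk 1: place 210 GB, 12 GB left
disk 2: place 122 GB, 134 GB left
disk 2: place 133 GB, 1 GB left
disk 3: place 56 GB, 200 GB left
disk 3: place 160 GB, 40 GB left
disk 4: place 136 GB, 120 GB left
disk 4: place 57 GB, 63 GB left
disk 5: place 228 GB, 28 GB left
disk 6: place 236 GB, 20 GB left
disk 7: place 197 GB, 59 GB left
disk 8: place 254 GB, 2 GB left
disk 9: place 210 GB, 46 GB left
disk 7: place 58 GB, 1 GB left
Final disks: [34,210] [122,133] [56,160] [136,57] [228] [236] [197,58] [254] [210].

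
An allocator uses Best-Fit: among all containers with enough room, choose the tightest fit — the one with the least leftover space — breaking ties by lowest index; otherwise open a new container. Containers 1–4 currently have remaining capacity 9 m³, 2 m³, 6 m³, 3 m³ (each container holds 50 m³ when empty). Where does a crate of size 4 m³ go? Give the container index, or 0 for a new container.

Containers with room: container 1 (9 m³), container 3 (6 m³).
Tightest fit is container 3 with 6 m³ free.

3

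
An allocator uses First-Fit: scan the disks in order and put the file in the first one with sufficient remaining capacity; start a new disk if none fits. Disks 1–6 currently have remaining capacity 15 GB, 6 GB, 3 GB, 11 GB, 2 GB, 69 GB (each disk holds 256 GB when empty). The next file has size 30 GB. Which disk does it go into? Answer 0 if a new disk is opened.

6

Disks with room: disk 6 (69 GB).
The first with room is disk 6.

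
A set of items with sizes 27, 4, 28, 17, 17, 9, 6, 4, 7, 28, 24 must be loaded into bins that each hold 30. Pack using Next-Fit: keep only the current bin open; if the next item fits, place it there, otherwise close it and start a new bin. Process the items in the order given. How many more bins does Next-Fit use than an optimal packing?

2

Next-Fit: [27] [4] [28] [17] [17,9] [6,4,7] [28] [24] → 8 bins.
Total size 171; any packing needs at least ⌈171/30⌉ = 6 bins.
An optimal packing achieves that bound: [28] [28] [27] [24,6] [17,9,4] [17,7,4] → 6 bins.
Excess: 8 − 6 = 2.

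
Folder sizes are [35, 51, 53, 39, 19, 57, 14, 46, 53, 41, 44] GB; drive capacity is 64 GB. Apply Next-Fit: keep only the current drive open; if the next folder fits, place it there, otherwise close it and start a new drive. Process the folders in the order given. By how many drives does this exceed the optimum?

0

Next-Fit: [35] [51] [53] [39,19] [57] [14,46] [53] [41] [44] → 9 drives.
9 folders exceed 32 GB (half the capacity), and no two of those can share a drive, so at least 9 drives are needed.
So 9 is already optimal.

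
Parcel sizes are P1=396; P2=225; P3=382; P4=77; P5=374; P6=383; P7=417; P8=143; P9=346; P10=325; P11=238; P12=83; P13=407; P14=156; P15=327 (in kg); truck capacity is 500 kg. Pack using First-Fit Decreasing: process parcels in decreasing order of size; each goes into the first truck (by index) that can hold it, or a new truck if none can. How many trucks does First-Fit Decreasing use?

10 trucks

Sorted descending: 417, 407, 396, 383, 382, 374, 346, 327, 325, 238, 225, 156, 143, 83, 77.
truck 1: place 417 kg, 83 kg left
truck 2: place 407 kg, 93 kg left
truck 3: place 396 kg, 104 kg left
truck 4: place 383 kg, 117 kg left
truck 5: place 382 kg, 118 kg left
truck 6: place 374 kg, 126 kg left
truck 7: place 346 kg, 154 kg left
truck 8: place 327 kg, 173 kg left
truck 9: place 325 kg, 175 kg left
truck 10: place 238 kg, 262 kg left
truck 10: place 225 kg, 37 kg left
truck 8: place 156 kg, 17 kg left
truck 7: place 143 kg, 11 kg left
truck 1: place 83 kg, 0 kg left
truck 2: place 77 kg, 16 kg left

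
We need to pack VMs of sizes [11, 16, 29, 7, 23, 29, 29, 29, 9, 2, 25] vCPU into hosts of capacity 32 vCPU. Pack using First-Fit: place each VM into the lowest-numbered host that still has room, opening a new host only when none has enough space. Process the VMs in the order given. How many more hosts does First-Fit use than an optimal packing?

1

First-Fit: [11,16,2] [29] [7,23] [29] [29] [29] [9] [25] → 8 hosts.
Total size 209 vCPU; any packing needs at least ⌈209/32⌉ = 7 hosts.
An optimal packing achieves that bound: [29,2] [29] [29] [29] [25,7] [23,9] [16,11] → 7 hosts.
Excess: 8 − 7 = 1.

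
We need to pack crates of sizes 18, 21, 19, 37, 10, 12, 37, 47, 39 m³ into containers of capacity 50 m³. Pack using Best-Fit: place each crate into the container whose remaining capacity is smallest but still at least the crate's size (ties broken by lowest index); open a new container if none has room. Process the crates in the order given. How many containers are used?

Put 18 m³ in container 1; 32 m³ remain.
Put 21 m³ in container 1; 11 m³ remain.
Put 19 m³ in container 2; 31 m³ remain.
Put 37 m³ in container 3; 13 m³ remain.
Put 10 m³ in container 1; 1 m³ remain.
Put 12 m³ in container 3; 1 m³ remain.
Put 37 m³ in container 4; 13 m³ remain.
Put 47 m³ in container 5; 3 m³ remain.
Put 39 m³ in container 6; 11 m³ remain.
Final containers: [18,21,10] [19] [37,12] [37] [47] [39].

6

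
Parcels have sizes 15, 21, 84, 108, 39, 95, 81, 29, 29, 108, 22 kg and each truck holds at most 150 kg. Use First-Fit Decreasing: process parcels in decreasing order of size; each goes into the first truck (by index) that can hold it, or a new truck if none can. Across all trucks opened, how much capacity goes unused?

119

Sorted descending: 108, 108, 95, 84, 81, 39, 29, 29, 22, 21, 15.
Put 108 kg in truck 1; 42 kg remain.
Put 108 kg in truck 2; 42 kg remain.
Put 95 kg in truck 3; 55 kg remain.
Put 84 kg in truck 4; 66 kg remain.
Put 81 kg in truck 5; 69 kg remain.
Put 39 kg in truck 1; 3 kg remain.
Put 29 kg in truck 2; 13 kg remain.
Put 29 kg in truck 3; 26 kg remain.
Put 22 kg in truck 3; 4 kg remain.
Put 21 kg in truck 4; 45 kg remain.
Put 15 kg in truck 4; 30 kg remain.
5 trucks × 150 kg = 750 kg; used 631 kg; unused 119 kg.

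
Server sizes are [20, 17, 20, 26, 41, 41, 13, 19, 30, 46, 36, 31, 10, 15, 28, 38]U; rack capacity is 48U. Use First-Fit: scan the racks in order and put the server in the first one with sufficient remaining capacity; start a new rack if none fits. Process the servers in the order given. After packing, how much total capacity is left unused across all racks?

97

20U → rack 1 (remaining 28U)
17U → rack 1 (remaining 11U)
20U → rack 2 (remaining 28U)
26U → rack 2 (remaining 2U)
41U → rack 3 (remaining 7U)
41U → rack 4 (remaining 7U)
13U → rack 5 (remaining 35U)
19U → rack 5 (remaining 16U)
30U → rack 6 (remaining 18U)
46U → rack 7 (remaining 2U)
36U → rack 8 (remaining 12U)
31U → rack 9 (remaining 17U)
10U → rack 1 (remaining 1U)
15U → rack 5 (remaining 1U)
28U → rack 10 (remaining 20U)
38U → rack 11 (remaining 10U)
11 racks × 48U = 528U; used 431U; unused 97U.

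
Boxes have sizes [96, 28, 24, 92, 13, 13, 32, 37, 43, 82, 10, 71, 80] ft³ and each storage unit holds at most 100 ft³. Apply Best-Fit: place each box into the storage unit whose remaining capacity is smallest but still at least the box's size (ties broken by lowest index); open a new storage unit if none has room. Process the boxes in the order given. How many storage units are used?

8 storage units

Put 96 ft³ in storage unit 1; 4 ft³ remain.
Put 28 ft³ in storage unit 2; 72 ft³ remain.
Put 24 ft³ in storage unit 2; 48 ft³ remain.
Put 92 ft³ in storage unit 3; 8 ft³ remain.
Put 13 ft³ in storage unit 2; 35 ft³ remain.
Put 13 ft³ in storage unit 2; 22 ft³ remain.
Put 32 ft³ in storage unit 4; 68 ft³ remain.
Put 37 ft³ in storage unit 4; 31 ft³ remain.
Put 43 ft³ in storage unit 5; 57 ft³ remain.
Put 82 ft³ in storage unit 6; 18 ft³ remain.
Put 10 ft³ in storage unit 6; 8 ft³ remain.
Put 71 ft³ in storage unit 7; 29 ft³ remain.
Put 80 ft³ in storage unit 8; 20 ft³ remain.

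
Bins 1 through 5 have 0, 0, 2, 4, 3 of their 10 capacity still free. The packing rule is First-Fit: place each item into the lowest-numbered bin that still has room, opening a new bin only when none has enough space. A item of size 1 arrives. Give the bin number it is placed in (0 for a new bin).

3

Bins with room: bin 3 (2), bin 4 (4), bin 5 (3).
The first with room is bin 3.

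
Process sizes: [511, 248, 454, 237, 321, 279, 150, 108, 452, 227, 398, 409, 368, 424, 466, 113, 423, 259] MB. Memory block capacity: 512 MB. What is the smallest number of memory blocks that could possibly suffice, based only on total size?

Total size = 511 + 248 + 454 + 237 + 321 + 279 + 150 + 108 + 452 + 227 + 398 + 409 + 368 + 424 + 466 + 113 + 423 + 259 = 5847 MB.
⌈5847 / 512⌉ = 12.

12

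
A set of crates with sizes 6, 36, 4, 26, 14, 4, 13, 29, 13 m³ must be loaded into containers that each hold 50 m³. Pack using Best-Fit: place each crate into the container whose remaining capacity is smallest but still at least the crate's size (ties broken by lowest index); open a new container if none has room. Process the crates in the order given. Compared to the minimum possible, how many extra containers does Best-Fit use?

1

Best-Fit: [6,36,4,4] [26,14] [13,29] [13] → 4 containers.
Total size 145 m³; any packing needs at least ⌈145/50⌉ = 3 containers.
An optimal packing achieves that bound: [36,14] [29,13,6] [26,13,4,4] → 3 containers.
Excess: 4 − 3 = 1.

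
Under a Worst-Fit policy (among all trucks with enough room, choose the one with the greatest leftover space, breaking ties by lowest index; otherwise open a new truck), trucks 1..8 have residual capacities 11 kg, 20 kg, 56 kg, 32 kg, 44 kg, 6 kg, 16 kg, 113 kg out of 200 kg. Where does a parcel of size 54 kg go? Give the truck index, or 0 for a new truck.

Trucks with room: truck 3 (56 kg), truck 8 (113 kg).
Most room is truck 8 with 113 kg free.

8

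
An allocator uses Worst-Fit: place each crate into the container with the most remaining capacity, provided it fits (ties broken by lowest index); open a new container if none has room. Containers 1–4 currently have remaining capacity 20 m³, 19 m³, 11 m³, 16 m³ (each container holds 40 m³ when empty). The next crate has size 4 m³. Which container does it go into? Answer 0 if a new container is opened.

Containers with room: container 1 (20 m³), container 2 (19 m³), container 3 (11 m³), container 4 (16 m³).
Most room is container 1 with 20 m³ free.

1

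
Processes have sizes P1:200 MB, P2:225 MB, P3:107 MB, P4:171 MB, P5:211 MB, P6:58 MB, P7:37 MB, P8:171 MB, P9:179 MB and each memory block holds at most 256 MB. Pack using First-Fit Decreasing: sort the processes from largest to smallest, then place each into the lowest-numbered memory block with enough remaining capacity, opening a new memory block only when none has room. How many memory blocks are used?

Sorted descending: 225, 211, 200, 179, 171, 171, 107, 58, 37.
memory block 1: place 225 MB, 31 MB left
memory block 2: place 211 MB, 45 MB left
memory block 3: place 200 MB, 56 MB left
memory block 4: place 179 MB, 77 MB left
memory block 5: place 171 MB, 85 MB left
memory block 6: place 171 MB, 85 MB left
memory block 7: place 107 MB, 149 MB left
memory block 4: place 58 MB, 19 MB left
memory block 2: place 37 MB, 8 MB left
Final memory blocks: [225] [211,37] [200] [179,58] [171] [171] [107].

7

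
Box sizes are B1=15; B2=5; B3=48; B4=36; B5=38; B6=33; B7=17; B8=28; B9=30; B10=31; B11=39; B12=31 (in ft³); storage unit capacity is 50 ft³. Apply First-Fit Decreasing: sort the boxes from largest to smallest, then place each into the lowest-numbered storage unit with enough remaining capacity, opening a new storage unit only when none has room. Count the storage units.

Sorted descending: 48, 39, 38, 36, 33, 31, 31, 30, 28, 17, 15, 5.
48 ft³ → storage unit 1 (remaining 2 ft³)
39 ft³ → storage unit 2 (remaining 11 ft³)
38 ft³ → storage unit 3 (remaining 12 ft³)
36 ft³ → storage unit 4 (remaining 14 ft³)
33 ft³ → storage unit 5 (remaining 17 ft³)
31 ft³ → storage unit 6 (remaining 19 ft³)
31 ft³ → storage unit 7 (remaining 19 ft³)
30 ft³ → storage unit 8 (remaining 20 ft³)
28 ft³ → storage unit 9 (remaining 22 ft³)
17 ft³ → storage unit 5 (remaining 0 ft³)
15 ft³ → storage unit 6 (remaining 4 ft³)
5 ft³ → storage unit 2 (remaining 6 ft³)
Final storage units: [48] [39,5] [38] [36] [33,17] [31,15] [31] [30] [28].

9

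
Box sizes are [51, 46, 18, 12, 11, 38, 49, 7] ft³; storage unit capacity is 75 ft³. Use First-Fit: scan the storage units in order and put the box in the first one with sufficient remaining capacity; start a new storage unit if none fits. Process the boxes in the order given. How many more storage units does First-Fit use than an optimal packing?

0

First-Fit: [51,18] [46,12,11] [38,7] [49] → 4 storage units.
Total size 232 ft³; any packing needs at least ⌈232/75⌉ = 4 storage units.
So 4 is already optimal.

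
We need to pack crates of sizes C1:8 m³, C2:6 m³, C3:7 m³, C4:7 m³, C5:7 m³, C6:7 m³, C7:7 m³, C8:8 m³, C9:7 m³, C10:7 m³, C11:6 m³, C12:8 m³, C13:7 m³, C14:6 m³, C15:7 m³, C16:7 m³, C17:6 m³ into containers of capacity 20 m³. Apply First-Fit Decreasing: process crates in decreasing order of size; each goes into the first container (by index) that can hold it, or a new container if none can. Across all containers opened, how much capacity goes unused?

Sorted descending: 8, 8, 8, 7, 7, 7, 7, 7, 7, 7, 7, 7, 7, 6, 6, 6, 6.
Put 8 m³ in container 1; 12 m³ remain.
Put 8 m³ in container 1; 4 m³ remain.
Put 8 m³ in container 2; 12 m³ remain.
Put 7 m³ in container 2; 5 m³ remain.
Put 7 m³ in container 3; 13 m³ remain.
Put 7 m³ in container 3; 6 m³ remain.
Put 7 m³ in container 4; 13 m³ remain.
Put 7 m³ in container 4; 6 m³ remain.
Put 7 m³ in container 5; 13 m³ remain.
Put 7 m³ in container 5; 6 m³ remain.
Put 7 m³ in container 6; 13 m³ remain.
Put 7 m³ in container 6; 6 m³ remain.
Put 7 m³ in container 7; 13 m³ remain.
Put 6 m³ in container 3; 0 m³ remain.
Put 6 m³ in container 4; 0 m³ remain.
Put 6 m³ in container 5; 0 m³ remain.
Put 6 m³ in container 6; 0 m³ remain.
7 containers × 20 m³ = 140 m³; used 118 m³; unused 22 m³.

22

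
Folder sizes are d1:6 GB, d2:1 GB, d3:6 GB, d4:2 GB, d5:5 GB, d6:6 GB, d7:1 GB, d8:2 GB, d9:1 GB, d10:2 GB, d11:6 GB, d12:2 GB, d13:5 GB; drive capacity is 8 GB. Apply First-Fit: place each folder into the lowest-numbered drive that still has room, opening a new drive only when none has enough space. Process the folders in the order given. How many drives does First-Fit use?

6 drives

d1 (6 GB) → drive 1 (remaining 2 GB)
d2 (1 GB) → drive 1 (remaining 1 GB)
d3 (6 GB) → drive 2 (remaining 2 GB)
d4 (2 GB) → drive 2 (remaining 0 GB)
d5 (5 GB) → drive 3 (remaining 3 GB)
d6 (6 GB) → drive 4 (remaining 2 GB)
d7 (1 GB) → drive 1 (remaining 0 GB)
d8 (2 GB) → drive 3 (remaining 1 GB)
d9 (1 GB) → drive 3 (remaining 0 GB)
d10 (2 GB) → drive 4 (remaining 0 GB)
d11 (6 GB) → drive 5 (remaining 2 GB)
d12 (2 GB) → drive 5 (remaining 0 GB)
d13 (5 GB) → drive 6 (remaining 3 GB)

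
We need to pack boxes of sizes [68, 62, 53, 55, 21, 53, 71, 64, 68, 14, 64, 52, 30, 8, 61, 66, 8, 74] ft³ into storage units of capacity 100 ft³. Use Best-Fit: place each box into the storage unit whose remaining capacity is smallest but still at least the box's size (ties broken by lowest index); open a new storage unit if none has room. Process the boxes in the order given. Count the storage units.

13

storage unit 1: place 68 ft³, 32 ft³ left
storage unit 2: place 62 ft³, 38 ft³ left
storage unit 3: place 53 ft³, 47 ft³ left
storage unit 4: place 55 ft³, 45 ft³ left
storage unit 1: place 21 ft³, 11 ft³ left
storage unit 5: place 53 ft³, 47 ft³ left
storage unit 6: place 71 ft³, 29 ft³ left
storage unit 7: place 64 ft³, 36 ft³ left
storage unit 8: place 68 ft³, 32 ft³ left
storage unit 6: place 14 ft³, 15 ft³ left
storage unit 9: place 64 ft³, 36 ft³ left
storage unit 10: place 52 ft³, 48 ft³ left
storage unit 8: place 30 ft³, 2 ft³ left
storage unit 1: place 8 ft³, 3 ft³ left
storage unit 11: place 61 ft³, 39 ft³ left
storage unit 12: place 66 ft³, 34 ft³ left
storage unit 6: place 8 ft³, 7 ft³ left
storage unit 13: place 74 ft³, 26 ft³ left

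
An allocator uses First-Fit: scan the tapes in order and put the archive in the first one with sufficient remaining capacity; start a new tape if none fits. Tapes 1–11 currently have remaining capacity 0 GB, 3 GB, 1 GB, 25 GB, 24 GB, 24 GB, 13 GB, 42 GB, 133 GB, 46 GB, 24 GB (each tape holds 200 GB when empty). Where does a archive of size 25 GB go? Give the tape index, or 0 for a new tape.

4

Tapes with room: tape 4 (25 GB), tape 8 (42 GB), tape 9 (133 GB), tape 10 (46 GB).
The first with room is tape 4.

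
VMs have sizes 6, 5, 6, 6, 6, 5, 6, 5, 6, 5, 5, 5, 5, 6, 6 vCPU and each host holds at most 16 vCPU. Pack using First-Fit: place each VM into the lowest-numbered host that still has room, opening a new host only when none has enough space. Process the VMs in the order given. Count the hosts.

6 hosts

host 1: place 6 vCPU, 10 vCPU left
host 1: place 5 vCPU, 5 vCPU left
host 2: place 6 vCPU, 10 vCPU left
host 2: place 6 vCPU, 4 vCPU left
host 3: place 6 vCPU, 10 vCPU left
host 1: place 5 vCPU, 0 vCPU left
host 3: place 6 vCPU, 4 vCPU left
host 4: place 5 vCPU, 11 vCPU left
host 4: place 6 vCPU, 5 vCPU left
host 4: place 5 vCPU, 0 vCPU left
host 5: place 5 vCPU, 11 vCPU left
host 5: place 5 vCPU, 6 vCPU left
host 5: place 5 vCPU, 1 vCPU left
host 6: place 6 vCPU, 10 vCPU left
host 6: place 6 vCPU, 4 vCPU left
Final hosts: [6,5,5] [6,6] [6,6] [5,6,5] [5,5,5] [6,6].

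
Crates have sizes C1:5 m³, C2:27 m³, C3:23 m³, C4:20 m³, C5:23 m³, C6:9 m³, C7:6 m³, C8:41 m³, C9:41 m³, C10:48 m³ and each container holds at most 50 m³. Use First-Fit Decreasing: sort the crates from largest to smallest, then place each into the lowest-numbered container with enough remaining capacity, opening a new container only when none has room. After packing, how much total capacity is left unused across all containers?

Sorted descending: 48, 41, 41, 27, 23, 23, 20, 9, 6, 5.
48 m³ → container 1 (remaining 2 m³)
41 m³ → container 2 (remaining 9 m³)
41 m³ → container 3 (remaining 9 m³)
27 m³ → container 4 (remaining 23 m³)
23 m³ → container 4 (remaining 0 m³)
23 m³ → container 5 (remaining 27 m³)
20 m³ → container 5 (remaining 7 m³)
9 m³ → container 2 (remaining 0 m³)
6 m³ → container 3 (remaining 3 m³)
5 m³ → container 5 (remaining 2 m³)
5 containers × 50 m³ = 250 m³; used 243 m³; unused 7 m³.

7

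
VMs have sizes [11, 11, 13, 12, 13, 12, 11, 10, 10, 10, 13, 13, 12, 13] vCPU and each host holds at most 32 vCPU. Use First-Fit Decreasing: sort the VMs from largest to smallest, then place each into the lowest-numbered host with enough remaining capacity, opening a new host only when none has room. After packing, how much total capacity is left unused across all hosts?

Sorted descending: 13, 13, 13, 13, 13, 12, 12, 12, 11, 11, 11, 10, 10, 10.
host 1: place 13 vCPU, 19 vCPU left
host 1: place 13 vCPU, 6 vCPU left
host 2: place 13 vCPU, 19 vCPU left
host 2: place 13 vCPU, 6 vCPU left
host 3: place 13 vCPU, 19 vCPU left
host 3: place 12 vCPU, 7 vCPU left
host 4: place 12 vCPU, 20 vCPU left
host 4: place 12 vCPU, 8 vCPU left
host 5: place 11 vCPU, 21 vCPU left
host 5: place 11 vCPU, 10 vCPU left
host 6: place 11 vCPU, 21 vCPU left
host 5: place 10 vCPU, 0 vCPU left
host 6: place 10 vCPU, 11 vCPU left
host 6: place 10 vCPU, 1 vCPU left
6 hosts × 32 vCPU = 192 vCPU; used 164 vCPU; unused 28 vCPU.

28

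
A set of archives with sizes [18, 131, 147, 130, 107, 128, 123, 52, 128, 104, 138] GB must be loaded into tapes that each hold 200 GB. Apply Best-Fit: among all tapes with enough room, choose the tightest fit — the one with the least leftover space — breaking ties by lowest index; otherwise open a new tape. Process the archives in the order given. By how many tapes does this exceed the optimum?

0

Best-Fit: [18,131] [147,52] [130] [107] [128] [123] [128] [104] [138] → 9 tapes.
9 archives exceed 100 GB (half the capacity), and no two of those can share a tape, so at least 9 tapes are needed.
So 9 is already optimal.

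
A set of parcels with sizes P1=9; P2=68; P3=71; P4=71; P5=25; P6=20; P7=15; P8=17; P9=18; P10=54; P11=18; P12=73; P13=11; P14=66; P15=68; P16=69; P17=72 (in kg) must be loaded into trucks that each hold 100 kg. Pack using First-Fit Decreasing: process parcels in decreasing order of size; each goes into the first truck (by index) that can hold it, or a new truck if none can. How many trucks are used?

Sorted descending: 73, 72, 71, 71, 69, 68, 68, 66, 54, 25, 20, 18, 18, 17, 15, 11, 9.
73 kg → truck 1 (remaining 27 kg)
72 kg → truck 2 (remaining 28 kg)
71 kg → truck 3 (remaining 29 kg)
71 kg → truck 4 (remaining 29 kg)
69 kg → truck 5 (remaining 31 kg)
68 kg → truck 6 (remaining 32 kg)
68 kg → truck 7 (remaining 32 kg)
66 kg → truck 8 (remaining 34 kg)
54 kg → truck 9 (remaining 46 kg)
25 kg → truck 1 (remaining 2 kg)
20 kg → truck 2 (remaining 8 kg)
18 kg → truck 3 (remaining 11 kg)
18 kg → truck 4 (remaining 11 kg)
17 kg → truck 5 (remaining 14 kg)
15 kg → truck 6 (remaining 17 kg)
11 kg → truck 3 (remaining 0 kg)
9 kg → truck 4 (remaining 2 kg)

9 trucks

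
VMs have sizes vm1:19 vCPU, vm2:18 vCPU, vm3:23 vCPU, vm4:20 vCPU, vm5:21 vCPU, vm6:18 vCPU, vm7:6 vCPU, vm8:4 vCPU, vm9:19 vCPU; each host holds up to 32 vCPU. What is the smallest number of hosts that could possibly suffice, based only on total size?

Total size = 19 + 18 + 23 + 20 + 21 + 18 + 6 + 4 + 19 = 148 vCPU.
⌈148 / 32⌉ = 5.

5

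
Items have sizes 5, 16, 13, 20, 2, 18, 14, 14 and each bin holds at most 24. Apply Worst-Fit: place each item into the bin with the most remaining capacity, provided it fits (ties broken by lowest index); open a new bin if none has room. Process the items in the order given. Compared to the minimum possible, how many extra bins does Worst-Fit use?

0

Worst-Fit: [5,16] [13,2] [20] [18] [14] [14] → 6 bins.
6 items exceed 12 (half the capacity), and no two of those can share a bin, so at least 6 bins are needed.
So 6 is already optimal.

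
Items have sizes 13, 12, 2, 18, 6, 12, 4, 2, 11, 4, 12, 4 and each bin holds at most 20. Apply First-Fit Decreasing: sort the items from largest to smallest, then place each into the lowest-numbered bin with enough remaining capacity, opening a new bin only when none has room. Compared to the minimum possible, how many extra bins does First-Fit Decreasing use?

First-Fit Decreasing: [18,2] [13,6] [12,4,4] [12,4,2] [12] [11] → 6 bins.
6 items exceed 10 (half the capacity), and no two of those can share a bin, so at least 6 bins are needed.
So 6 is already optimal.

0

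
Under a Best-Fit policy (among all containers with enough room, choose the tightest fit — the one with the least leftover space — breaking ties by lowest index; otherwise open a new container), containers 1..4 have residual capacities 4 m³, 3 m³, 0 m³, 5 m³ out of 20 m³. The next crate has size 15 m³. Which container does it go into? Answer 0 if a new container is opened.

No container has ≥ 15 m³ free, so a new container is opened.

0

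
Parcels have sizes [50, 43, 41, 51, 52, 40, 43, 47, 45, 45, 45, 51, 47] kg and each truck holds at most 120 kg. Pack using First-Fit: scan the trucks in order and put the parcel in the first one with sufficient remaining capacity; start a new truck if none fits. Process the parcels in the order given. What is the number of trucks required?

7

Put 50 kg in truck 1; 70 kg remain.
Put 43 kg in truck 1; 27 kg remain.
Put 41 kg in truck 2; 79 kg remain.
Put 51 kg in truck 2; 28 kg remain.
Put 52 kg in truck 3; 68 kg remain.
Put 40 kg in truck 3; 28 kg remain.
Put 43 kg in truck 4; 77 kg remain.
Put 47 kg in truck 4; 30 kg remain.
Put 45 kg in truck 5; 75 kg remain.
Put 45 kg in truck 5; 30 kg remain.
Put 45 kg in truck 6; 75 kg remain.
Put 51 kg in truck 6; 24 kg remain.
Put 47 kg in truck 7; 73 kg remain.
Final trucks: [50,43] [41,51] [52,40] [43,47] [45,45] [45,51] [47].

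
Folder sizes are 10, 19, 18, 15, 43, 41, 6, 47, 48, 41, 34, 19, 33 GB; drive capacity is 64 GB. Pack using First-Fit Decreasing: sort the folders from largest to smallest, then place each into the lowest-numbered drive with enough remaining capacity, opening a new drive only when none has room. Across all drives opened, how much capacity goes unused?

74

Sorted descending: 48, 47, 43, 41, 41, 34, 33, 19, 19, 18, 15, 10, 6.
Put 48 GB in drive 1; 16 GB remain.
Put 47 GB in drive 2; 17 GB remain.
Put 43 GB in drive 3; 21 GB remain.
Put 41 GB in drive 4; 23 GB remain.
Put 41 GB in drive 5; 23 GB remain.
Put 34 GB in drive 6; 30 GB remain.
Put 33 GB in drive 7; 31 GB remain.
Put 19 GB in drive 3; 2 GB remain.
Put 19 GB in drive 4; 4 GB remain.
Put 18 GB in drive 5; 5 GB remain.
Put 15 GB in drive 1; 1 GB remain.
Put 10 GB in drive 2; 7 GB remain.
Put 6 GB in drive 2; 1 GB remain.
7 drives × 64 GB = 448 GB; used 374 GB; unused 74 GB.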